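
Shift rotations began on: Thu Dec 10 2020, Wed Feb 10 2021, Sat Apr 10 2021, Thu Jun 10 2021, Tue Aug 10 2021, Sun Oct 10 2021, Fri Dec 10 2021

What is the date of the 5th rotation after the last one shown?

Mon Oct 10 2022

Gaps: 62, 59, 61, 61, 61, 61 days — not constant. Every event is on the 10th of the month.
Pattern: the 10th of every 2 months.
February 2022: Thu Feb 10 2022.
Next: April 2022 → Sun Apr 10 2022.
Next: June 2022 → Fri Jun 10 2022.
Next: August 2022 → Wed Aug 10 2022.
Next: October 2022 → Mon Oct 10 2022.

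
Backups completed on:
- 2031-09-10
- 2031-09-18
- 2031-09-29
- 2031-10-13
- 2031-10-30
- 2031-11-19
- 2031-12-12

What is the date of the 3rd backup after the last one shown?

2032-03-08

Gaps: 8, 11, 14, 17, 20, 23 days — each gap is 3 larger than the previous one.
Next gap: 26 days. 2031-12-12 + 26 days = 2032-01-07.
Next gap: 29 days. 2032-01-07 + 29 days = 2032-02-05.
Next gap: 32 days. 2032-02-05 + 32 days = 2032-03-08.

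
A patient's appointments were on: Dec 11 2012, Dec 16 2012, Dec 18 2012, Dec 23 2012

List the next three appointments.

Dec 25 2012, Dec 30 2012, Jan 1 2013

The gap pattern 5, 2, 5 repeats every 2 events.
These are the Tuesdays and Sundays of each week.
Next Tuesday: Dec 25 2012.
The following Sunday is Dec 30 2012.
Next Tuesday: Jan 1 2013.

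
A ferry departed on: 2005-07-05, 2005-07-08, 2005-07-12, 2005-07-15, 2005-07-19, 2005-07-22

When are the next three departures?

2005-07-26, 2005-07-29, 2005-08-02

Gaps: 3, 4, 3, 4, 3 days — not constant, but cyclic with period 2.
The events fall on every Tuesday and Friday.
The following Tuesday is 2005-07-26.
Next Friday: 2005-07-29.
Next Tuesday: 2005-08-02.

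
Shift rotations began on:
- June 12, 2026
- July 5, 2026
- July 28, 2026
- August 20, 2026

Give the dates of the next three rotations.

Every event comes 23 days after the last (23, 23, 23).
August 20, 2026 + 23 days = September 12, 2026.
September 12, 2026 + 23 days = October 5, 2026.
October 5, 2026 + 23 days = October 28, 2026.

September 12, 2026; October 5, 2026; October 28, 2026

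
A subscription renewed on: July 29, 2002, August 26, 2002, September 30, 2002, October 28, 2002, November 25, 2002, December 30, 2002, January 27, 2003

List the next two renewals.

February 24, 2003; March 31, 2003

These are Mondays with 28, 35, 28, 28, 35, 28-day gaps.
Each is the final Monday of its month — July 29, 2002 is past the 28th, so '4th Monday' doesn't fit.
Last Monday of February 2003: February 24, 2003.
March 2003 ends with Monday March 31, 2003.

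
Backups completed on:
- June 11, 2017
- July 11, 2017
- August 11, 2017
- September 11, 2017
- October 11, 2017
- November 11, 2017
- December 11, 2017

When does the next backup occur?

January 11, 2018

Each date is the 11th; the gaps (30, 31, 31, 30, 31, 30) track the month lengths.
The rule is the 11th of each month.
Next: January 2018 → January 11, 2018.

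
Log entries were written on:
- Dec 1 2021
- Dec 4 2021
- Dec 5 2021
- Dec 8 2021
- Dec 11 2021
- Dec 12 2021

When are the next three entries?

Dec 15 2021, Dec 18 2021, Dec 19 2021

The gap pattern 3, 1, 3, 3, 1 repeats every 3 events.
These are the Wednesdays, Saturdays and Sundays of each week.
The following Wednesday is Dec 15 2021.
Next Saturday: Dec 18 2021.
The following Sunday is Dec 19 2021.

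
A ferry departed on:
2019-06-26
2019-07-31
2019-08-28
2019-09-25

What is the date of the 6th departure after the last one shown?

2020-03-25

These are Wednesdays with 35, 28, 28-day gaps.
Each is the final Wednesday of its month — 2019-07-31 is past the 28th, so '4th Wednesday' doesn't fit.
Last Wednesday of October 2019: 2019-10-30.
Last Wednesday of November 2019: 2019-11-27.
Last Wednesday of December 2019: 2019-12-25.
January 2020 ends with Wednesday 2020-01-29.
Last Wednesday of February 2020: 2020-02-26.
Last Wednesday of March 2020: 2020-03-25.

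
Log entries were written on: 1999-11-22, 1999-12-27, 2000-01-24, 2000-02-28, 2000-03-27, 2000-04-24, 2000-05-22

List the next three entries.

2000-06-26, 2000-07-24, 2000-08-28

All dates are Mondays, 35, 28, 35, 28, 28, 28 days apart.
Specifically, the 4th Monday of each month.
4th Monday of June 2000: 2000-06-26.
July 2000 — 4th Monday is 2000-07-24.
4th Monday of August 2000: 2000-08-28.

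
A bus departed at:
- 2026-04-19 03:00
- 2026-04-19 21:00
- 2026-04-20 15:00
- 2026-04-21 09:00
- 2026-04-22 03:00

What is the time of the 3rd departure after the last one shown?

The interval is a steady 18 hours (18, 18, 18, 18).
2026-04-22 03:00 + 18 h = 2026-04-22 21:00.
2026-04-22 21:00 + 18 h = 2026-04-23 15:00.
2026-04-23 15:00 + 18 h = 2026-04-24 09:00.

2026-04-24 09:00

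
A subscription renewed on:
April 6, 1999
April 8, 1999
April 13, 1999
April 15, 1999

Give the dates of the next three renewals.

Every event lands on a Tuesday or Thursday (gaps cycle 2, 5, 2).
So the schedule is: every Tuesday and Thursday.
Next Tuesday: April 20, 1999.
Next Thursday: April 22, 1999.
The following Tuesday is April 27, 1999.

April 20, 1999; April 22, 1999; April 27, 1999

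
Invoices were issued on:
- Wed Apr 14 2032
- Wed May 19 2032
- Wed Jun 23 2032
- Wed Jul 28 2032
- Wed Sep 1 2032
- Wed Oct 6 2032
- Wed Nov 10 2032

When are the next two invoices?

Gaps between consecutive events: 35, 35, 35, 35, 35, 35 days — a constant 35-day interval.
Wed Nov 10 2032 + 35 days = Wed Dec 15 2032.
Wed Dec 15 2032 + 35 days = Wed Jan 19 2033.

Wed Dec 15 2032, Wed Jan 19 2033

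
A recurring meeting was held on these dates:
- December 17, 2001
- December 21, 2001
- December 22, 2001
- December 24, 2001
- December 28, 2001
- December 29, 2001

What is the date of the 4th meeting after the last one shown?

Gaps: 4, 1, 2, 4, 1 days — not constant, but cyclic with period 3.
The events fall on every Monday, Friday and Saturday.
Next Monday: December 31, 2001.
Next Friday: January 4, 2002.
The following Saturday is January 5, 2002.
The following Monday is January 7, 2002.

January 7, 2002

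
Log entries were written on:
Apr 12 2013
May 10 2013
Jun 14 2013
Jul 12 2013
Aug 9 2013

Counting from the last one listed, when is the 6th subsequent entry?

Feb 14 2014

Gaps: 28, 35, 28, 28 days — a mix of 28 and 35. Every date is a Friday.
Each is the 2nd Friday of its month.
2nd Friday of September 2013: Sep 13 2013.
October 2013 — 2nd Friday is Oct 11 2013.
2nd Friday of November 2013: Nov 8 2013.
2nd Friday of December 2013: Dec 13 2013.
2nd Friday of January 2014: Jan 10 2014.
2nd Friday of February 2014: Feb 14 2014.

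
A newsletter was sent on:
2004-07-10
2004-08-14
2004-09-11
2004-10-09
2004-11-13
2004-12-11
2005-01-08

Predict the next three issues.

2005-02-12, 2005-03-12, 2005-04-09

All dates are Saturdays, 35, 28, 28, 35, 28, 28 days apart.
Specifically, the 2nd Saturday of each month.
2nd Saturday of February 2005: 2005-02-12.
March 2005 — 2nd Saturday is 2005-03-12.
2nd Saturday of April 2005: 2005-04-09.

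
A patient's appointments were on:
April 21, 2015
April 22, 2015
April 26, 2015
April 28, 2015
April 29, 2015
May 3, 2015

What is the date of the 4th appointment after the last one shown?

May 12, 2015

Gaps: 1, 4, 2, 1, 4 days — not constant, but cyclic with period 3.
The events fall on every Tuesday, Wednesday and Sunday.
Next Tuesday: May 5, 2015.
The following Wednesday is May 6, 2015.
The following Sunday is May 10, 2015.
The following Tuesday is May 12, 2015.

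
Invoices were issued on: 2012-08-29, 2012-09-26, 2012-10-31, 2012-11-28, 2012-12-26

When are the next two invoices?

2013-01-30, 2013-02-27

These are Wednesdays with 28, 35, 28, 28-day gaps.
Each is the final Wednesday of its month — 2012-08-29 is past the 28th, so '4th Wednesday' doesn't fit.
Last Wednesday of January 2013: 2013-01-30.
February 2013 ends with Wednesday 2013-02-27.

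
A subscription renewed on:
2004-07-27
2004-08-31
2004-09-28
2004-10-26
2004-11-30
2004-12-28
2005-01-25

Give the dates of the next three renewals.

Every date is a Tuesday; gaps 35, 28, 28, 35, 28, 28 days.
Each is the last Tuesday of its month (at least one falls on the 29th or later, ruling out '4th Tuesday').
Last Tuesday of February 2005: 2005-02-22.
March 2005 ends with Tuesday 2005-03-29.
Last Tuesday of April 2005: 2005-04-26.

2005-02-22, 2005-03-29, 2005-04-26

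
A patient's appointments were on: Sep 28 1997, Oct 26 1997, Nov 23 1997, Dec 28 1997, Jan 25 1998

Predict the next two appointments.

Feb 22 1998, Mar 22 1998

Gaps: 28, 28, 35, 28 days — a mix of 28 and 35. Every date is a Sunday.
Each is the 4th Sunday of its month.
February 1998 — 4th Sunday is Feb 22 1998.
4th Sunday of March 1998: Mar 22 1998.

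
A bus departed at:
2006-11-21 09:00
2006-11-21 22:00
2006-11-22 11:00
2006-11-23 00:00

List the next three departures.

Gaps: 13, 13, 13 hours — each event is 13 hours after the previous one.
2006-11-23 00:00 + 13 h = 2006-11-23 13:00.
2006-11-23 13:00 + 13 h = 2006-11-24 02:00.
2006-11-24 02:00 + 13 h = 2006-11-24 15:00.

2006-11-23 13:00, 2006-11-24 02:00, 2006-11-24 15:00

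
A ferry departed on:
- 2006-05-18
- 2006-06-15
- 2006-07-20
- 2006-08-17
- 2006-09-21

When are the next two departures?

2006-10-19, 2006-11-16

These are Thursdays at 28- or 35-day spacing (28, 35, 28, 35).
The pattern: 3rd Thursday of the month.
October 2006 — 3rd Thursday is 2006-10-19.
3rd Thursday of November 2006: 2006-11-16.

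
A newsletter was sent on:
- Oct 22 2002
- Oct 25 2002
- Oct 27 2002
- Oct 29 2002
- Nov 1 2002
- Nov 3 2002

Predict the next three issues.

Nov 5 2002, Nov 8 2002, Nov 10 2002

Gaps: 3, 2, 2, 3, 2 days — not constant, but cyclic with period 3.
The events fall on every Tuesday, Friday and Sunday.
The following Tuesday is Nov 5 2002.
The following Friday is Nov 8 2002.
Next Sunday: Nov 10 2002.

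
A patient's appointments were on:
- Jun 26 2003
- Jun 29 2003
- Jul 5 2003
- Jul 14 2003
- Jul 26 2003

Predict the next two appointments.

Aug 10 2003, Aug 28 2003

Intervals are 3, 6, 9, 12 days — an arithmetic progression with common difference 3.
Next gap: 15 days. Jul 26 2003 + 15 days = Aug 10 2003.
Next gap: 18 days. Aug 10 2003 + 18 days = Aug 28 2003.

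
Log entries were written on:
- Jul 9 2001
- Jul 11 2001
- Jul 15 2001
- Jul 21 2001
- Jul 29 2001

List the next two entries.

Aug 8 2001, Aug 20 2001

Gaps: 2, 4, 6, 8 days — each gap is 2 larger than the previous one.
Next gap: 10 days. Jul 29 2001 + 10 days = Aug 8 2001.
Next gap: 12 days. Aug 8 2001 + 12 days = Aug 20 2001.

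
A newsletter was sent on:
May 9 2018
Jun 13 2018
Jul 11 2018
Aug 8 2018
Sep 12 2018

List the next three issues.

Gaps: 35, 28, 28, 35 days — a mix of 28 and 35. Every date is a Wednesday.
Each is the 2nd Wednesday of its month.
2nd Wednesday of October 2018: Oct 10 2018.
November 2018 — 2nd Wednesday is Nov 14 2018.
2nd Wednesday of December 2018: Dec 12 2018.

Oct 10 2018, Nov 14 2018, Dec 12 2018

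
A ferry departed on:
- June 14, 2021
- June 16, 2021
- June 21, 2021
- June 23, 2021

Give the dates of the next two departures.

June 28, 2021; June 30, 2021

Gaps: 2, 5, 2 days — not constant, but cyclic with period 2.
The events fall on every Monday and Wednesday.
The following Monday is June 28, 2021.
The following Wednesday is June 30, 2021.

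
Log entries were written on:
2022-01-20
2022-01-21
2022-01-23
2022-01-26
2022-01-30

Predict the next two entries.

Intervals are 1, 2, 3, 4 days — an arithmetic progression with common difference 1.
Next gap: 5 days. 2022-01-30 + 5 days = 2022-02-04.
Next gap: 6 days. 2022-02-04 + 6 days = 2022-02-10.

2022-02-04, 2022-02-10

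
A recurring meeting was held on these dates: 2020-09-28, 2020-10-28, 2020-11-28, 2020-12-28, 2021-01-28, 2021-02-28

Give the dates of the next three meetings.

The day-of-month is always 28 (30, 31, 30, 31, 31 days between events).
So this recurs on the 28th of each month.
March 2021: 2021-03-28.
April 2021: 2021-04-28.
May 2021: 2021-05-28.

2021-03-28, 2021-04-28, 2021-05-28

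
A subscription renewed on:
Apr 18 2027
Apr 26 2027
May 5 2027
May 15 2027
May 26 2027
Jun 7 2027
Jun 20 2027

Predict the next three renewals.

Intervals are 8, 9, 10, 11, 12, 13 days — an arithmetic progression with common difference 1.
Next gap: 14 days. Jun 20 2027 + 14 days = Jul 4 2027.
Next gap: 15 days. Jul 4 2027 + 15 days = Jul 19 2027.
Next gap: 16 days. Jul 19 2027 + 16 days = Aug 4 2027.

Jul 4 2027, Jul 19 2027, Aug 4 2027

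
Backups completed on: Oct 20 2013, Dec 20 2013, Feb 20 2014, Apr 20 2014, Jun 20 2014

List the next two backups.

The day-of-month is always 20 (61, 62, 59, 61 days between events).
So this recurs on the 20th of every 2 months.
Next: August 2014 → Aug 20 2014.
Next: October 2014 → Oct 20 2014.

Aug 20 2014, Oct 20 2014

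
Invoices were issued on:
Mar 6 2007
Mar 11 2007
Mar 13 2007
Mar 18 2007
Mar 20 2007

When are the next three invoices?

The gap pattern 5, 2, 5, 2 repeats every 2 events.
These are the Tuesdays and Sundays of each week.
Next Sunday: Mar 25 2007.
Next Tuesday: Mar 27 2007.
Next Sunday: Apr 1 2007.

Mar 25 2007, Mar 27 2007, Apr 1 2007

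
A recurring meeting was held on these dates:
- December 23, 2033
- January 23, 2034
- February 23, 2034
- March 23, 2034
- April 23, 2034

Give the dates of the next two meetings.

The day-of-month is always 23 (31, 31, 28, 31 days between events).
So this recurs on the 23rd of each month.
May 2034: May 23, 2034.
Next: June 2034 → June 23, 2034.

May 23, 2034; June 23, 2034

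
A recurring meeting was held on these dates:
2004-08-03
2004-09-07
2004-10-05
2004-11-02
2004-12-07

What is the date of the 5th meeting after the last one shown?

2005-05-03

These are Tuesdays at 28- or 35-day spacing (35, 28, 28, 35).
The pattern: 1st Tuesday of the month.
January 2005 — 1st Tuesday is 2005-01-04.
February 2005 — 1st Tuesday is 2005-02-01.
1st Tuesday of March 2005: 2005-03-01.
April 2005 — 1st Tuesday is 2005-04-05.
May 2005 — 1st Tuesday is 2005-05-03.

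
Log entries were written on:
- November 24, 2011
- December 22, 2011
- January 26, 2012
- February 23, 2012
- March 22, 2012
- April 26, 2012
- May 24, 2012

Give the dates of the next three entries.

June 28, 2012; July 26, 2012; August 23, 2012

These are Thursdays at 28- or 35-day spacing (28, 35, 28, 28, 35, 28).
The pattern: 4th Thursday of the month.
June 2012 — 4th Thursday is June 28, 2012.
4th Thursday of July 2012: July 26, 2012.
August 2012 — 4th Thursday is August 23, 2012.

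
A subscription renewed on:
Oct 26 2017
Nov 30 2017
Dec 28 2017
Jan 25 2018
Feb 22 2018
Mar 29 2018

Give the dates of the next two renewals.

Apr 26 2018, May 31 2018

These are Thursdays with 35, 28, 28, 28, 35-day gaps.
Each is the final Thursday of its month — Nov 30 2017 is past the 28th, so '4th Thursday' doesn't fit.
Last Thursday of April 2018: Apr 26 2018.
May 2018 ends with Thursday May 31 2018.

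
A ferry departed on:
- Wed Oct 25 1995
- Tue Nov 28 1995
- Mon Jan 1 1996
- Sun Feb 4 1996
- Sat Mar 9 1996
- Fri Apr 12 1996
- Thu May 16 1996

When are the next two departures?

Gaps between consecutive events: 34, 34, 34, 34, 34, 34 days — a constant 34-day interval.
Thu May 16 1996 + 34 days = Wed Jun 19 1996.
Wed Jun 19 1996 + 34 days = Tue Jul 23 1996.

Wed Jun 19 1996, Tue Jul 23 1996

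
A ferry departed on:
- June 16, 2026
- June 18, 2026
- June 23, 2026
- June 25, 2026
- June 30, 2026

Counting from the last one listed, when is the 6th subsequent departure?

July 21, 2026

Every event lands on a Tuesday or Thursday (gaps cycle 2, 5, 2, 5).
So the schedule is: every Tuesday and Thursday.
The following Thursday is July 2, 2026.
Next Tuesday: July 7, 2026.
The following Thursday is July 9, 2026.
Next Tuesday: July 14, 2026.
Next Thursday: July 16, 2026.
Next Tuesday: July 21, 2026.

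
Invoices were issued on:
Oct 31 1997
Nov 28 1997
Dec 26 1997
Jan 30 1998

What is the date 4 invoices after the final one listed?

May 29 1998

Every date is a Friday; gaps 28, 28, 35 days.
Each is the last Friday of its month (at least one falls on the 29th or later, ruling out '4th Friday').
February 1998 ends with Friday Feb 27 1998.
Last Friday of March 1998: Mar 27 1998.
Last Friday of April 1998: Apr 24 1998.
Last Friday of May 1998: May 29 1998.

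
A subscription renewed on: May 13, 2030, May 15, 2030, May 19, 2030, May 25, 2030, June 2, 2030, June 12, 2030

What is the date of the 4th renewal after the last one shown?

August 11, 2030

Gaps: 2, 4, 6, 8, 10 days — each gap is 2 larger than the previous one.
Next gap: 12 days. June 12, 2030 + 12 days = June 24, 2030.
Next gap: 14 days. June 24, 2030 + 14 days = July 8, 2030.
Next gap: 16 days. July 8, 2030 + 16 days = July 24, 2030.
Next gap: 18 days. July 24, 2030 + 18 days = August 11, 2030.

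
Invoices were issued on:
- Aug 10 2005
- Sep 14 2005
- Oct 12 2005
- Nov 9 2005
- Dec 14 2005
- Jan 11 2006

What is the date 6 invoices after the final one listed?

All dates are Wednesdays, 35, 28, 28, 35, 28 days apart.
Specifically, the 2nd Wednesday of each month.
February 2006 — 2nd Wednesday is Feb 8 2006.
March 2006 — 2nd Wednesday is Mar 8 2006.
April 2006 — 2nd Wednesday is Apr 12 2006.
May 2006 — 2nd Wednesday is May 10 2006.
June 2006 — 2nd Wednesday is Jun 14 2006.
July 2006 — 2nd Wednesday is Jul 12 2006.

Jul 12 2006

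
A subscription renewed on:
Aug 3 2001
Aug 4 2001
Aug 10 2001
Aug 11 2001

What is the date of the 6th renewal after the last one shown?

Gaps: 1, 6, 1 days — not constant, but cyclic with period 2.
The events fall on every Friday and Saturday.
Next Friday: Aug 17 2001.
The following Saturday is Aug 18 2001.
The following Friday is Aug 24 2001.
Next Saturday: Aug 25 2001.
Next Friday: Aug 31 2001.
Next Saturday: Sep 1 2001.

Sep 1 2001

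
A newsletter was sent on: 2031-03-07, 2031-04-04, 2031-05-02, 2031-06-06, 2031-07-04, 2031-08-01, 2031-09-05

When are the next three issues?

All dates are Fridays, 28, 28, 35, 28, 28, 35 days apart.
Specifically, the 1st Friday of each month.
1st Friday of October 2031: 2031-10-03.
November 2031 — 1st Friday is 2031-11-07.
1st Friday of December 2031: 2031-12-05.

2031-10-03, 2031-11-07, 2031-12-05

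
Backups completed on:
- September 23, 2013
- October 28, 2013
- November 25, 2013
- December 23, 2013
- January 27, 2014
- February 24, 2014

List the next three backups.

These are Mondays at 28- or 35-day spacing (35, 28, 28, 35, 28).
The pattern: 4th Monday of the month.
March 2014 — 4th Monday is March 24, 2014.
April 2014 — 4th Monday is April 28, 2014.
May 2014 — 4th Monday is May 26, 2014.

March 24, 2014; April 28, 2014; May 26, 2014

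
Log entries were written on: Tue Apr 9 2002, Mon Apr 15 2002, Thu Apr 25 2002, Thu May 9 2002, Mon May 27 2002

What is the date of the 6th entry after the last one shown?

Gaps: 6, 10, 14, 18 days — each gap is 4 larger than the previous one.
Next gap: 22 days. Mon May 27 2002 + 22 days = Tue Jun 18 2002.
Next gap: 26 days. Tue Jun 18 2002 + 26 days = Sun Jul 14 2002.
Next gap: 30 days. Sun Jul 14 2002 + 30 days = Tue Aug 13 2002.
Next gap: 34 days. Tue Aug 13 2002 + 34 days = Mon Sep 16 2002.
Next gap: 38 days. Mon Sep 16 2002 + 38 days = Thu Oct 24 2002.
Next gap: 42 days. Thu Oct 24 2002 + 42 days = Thu Dec 5 2002.

Thu Dec 5 2002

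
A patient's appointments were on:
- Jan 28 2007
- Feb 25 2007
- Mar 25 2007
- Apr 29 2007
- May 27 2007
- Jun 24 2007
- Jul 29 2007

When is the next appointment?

Every date is a Sunday; gaps 28, 28, 35, 28, 28, 35 days.
Each is the last Sunday of its month (at least one falls on the 29th or later, ruling out '4th Sunday').
August 2007 ends with Sunday Aug 26 2007.

Aug 26 2007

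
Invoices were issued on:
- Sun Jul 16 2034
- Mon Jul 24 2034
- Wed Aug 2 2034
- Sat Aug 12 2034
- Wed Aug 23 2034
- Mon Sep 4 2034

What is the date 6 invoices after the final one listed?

Wed Dec 6 2034

The spacing grows by 1 each time: 8, 9, 10, 11, 12 days.
Next gap: 13 days. Mon Sep 4 2034 + 13 days = Sun Sep 17 2034.
Next gap: 14 days. Sun Sep 17 2034 + 14 days = Sun Oct 1 2034.
Next gap: 15 days. Sun Oct 1 2034 + 15 days = Mon Oct 16 2034.
Next gap: 16 days. Mon Oct 16 2034 + 16 days = Wed Nov 1 2034.
Next gap: 17 days. Wed Nov 1 2034 + 17 days = Sat Nov 18 2034.
Next gap: 18 days. Sat Nov 18 2034 + 18 days = Wed Dec 6 2034.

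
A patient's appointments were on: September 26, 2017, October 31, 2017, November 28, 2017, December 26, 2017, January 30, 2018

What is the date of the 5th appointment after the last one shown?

These are Tuesdays with 35, 28, 28, 35-day gaps.
Each is the final Tuesday of its month — October 31, 2017 is past the 28th, so '4th Tuesday' doesn't fit.
February 2018 ends with Tuesday February 27, 2018.
March 2018 ends with Tuesday March 27, 2018.
Last Tuesday of April 2018: April 24, 2018.
May 2018 ends with Tuesday May 29, 2018.
June 2018 ends with Tuesday June 26, 2018.

June 26, 2018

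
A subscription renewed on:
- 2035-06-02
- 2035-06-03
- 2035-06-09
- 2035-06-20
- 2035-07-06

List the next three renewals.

2035-07-27, 2035-08-22, 2035-09-22

The spacing grows by 5 each time: 1, 6, 11, 16 days.
Next gap: 21 days. 2035-07-06 + 21 days = 2035-07-27.
Next gap: 26 days. 2035-07-27 + 26 days = 2035-08-22.
Next gap: 31 days. 2035-08-22 + 31 days = 2035-09-22.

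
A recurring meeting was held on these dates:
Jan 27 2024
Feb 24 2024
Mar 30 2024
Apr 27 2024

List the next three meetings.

May 25 2024, Jun 29 2024, Jul 27 2024

Every date is a Saturday; gaps 28, 35, 28 days.
Each is the last Saturday of its month (at least one falls on the 29th or later, ruling out '4th Saturday').
May 2024 ends with Saturday May 25 2024.
June 2024 ends with Saturday Jun 29 2024.
Last Saturday of July 2024: Jul 27 2024.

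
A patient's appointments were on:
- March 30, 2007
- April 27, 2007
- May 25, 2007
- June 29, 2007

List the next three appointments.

July 27, 2007; August 31, 2007; September 28, 2007

Every date is a Friday; gaps 28, 28, 35 days.
Each is the last Friday of its month (at least one falls on the 29th or later, ruling out '4th Friday').
July 2007 ends with Friday July 27, 2007.
Last Friday of August 2007: August 31, 2007.
Last Friday of September 2007: September 28, 2007.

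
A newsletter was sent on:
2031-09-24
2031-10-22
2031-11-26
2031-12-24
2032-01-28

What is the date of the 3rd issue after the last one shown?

2032-04-28

All dates are Wednesdays, 28, 35, 28, 35 days apart.
Specifically, the 4th Wednesday of each month.
4th Wednesday of February 2032: 2032-02-25.
4th Wednesday of March 2032: 2032-03-24.
4th Wednesday of April 2032: 2032-04-28.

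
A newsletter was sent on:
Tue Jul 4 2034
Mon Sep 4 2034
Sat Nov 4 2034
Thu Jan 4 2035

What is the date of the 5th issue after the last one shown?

Sun Nov 4 2035

Gaps: 62, 61, 61 days — not constant. Every event is on the 4th of the month.
Pattern: the 4th of every 2 months.
Next: March 2035 → Sun Mar 4 2035.
Next: May 2035 → Fri May 4 2035.
Next: July 2035 → Wed Jul 4 2035.
Next: September 2035 → Tue Sep 4 2035.
November 2035: Sun Nov 4 2035.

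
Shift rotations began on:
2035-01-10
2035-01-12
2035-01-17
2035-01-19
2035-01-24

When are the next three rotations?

Every event lands on a Wednesday or Friday (gaps cycle 2, 5, 2, 5).
So the schedule is: every Wednesday and Friday.
The following Friday is 2035-01-26.
Next Wednesday: 2035-01-31.
The following Friday is 2035-02-02.

2035-01-26, 2035-01-31, 2035-02-02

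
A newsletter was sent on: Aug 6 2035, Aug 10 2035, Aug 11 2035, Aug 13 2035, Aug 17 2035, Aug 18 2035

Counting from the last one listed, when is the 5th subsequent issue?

Aug 31 2035

Every event lands on a Monday or Friday or Saturday (gaps cycle 4, 1, 2, 4, 1).
So the schedule is: every Monday, Friday and Saturday.
Next Monday: Aug 20 2035.
The following Friday is Aug 24 2035.
The following Saturday is Aug 25 2035.
Next Monday: Aug 27 2035.
The following Friday is Aug 31 2035.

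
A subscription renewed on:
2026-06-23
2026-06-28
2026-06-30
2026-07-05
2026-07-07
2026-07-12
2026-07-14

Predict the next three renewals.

The gap pattern 5, 2, 5, 2, 5, 2 repeats every 2 events.
These are the Tuesdays and Sundays of each week.
The following Sunday is 2026-07-19.
The following Tuesday is 2026-07-21.
Next Sunday: 2026-07-26.

2026-07-19, 2026-07-21, 2026-07-26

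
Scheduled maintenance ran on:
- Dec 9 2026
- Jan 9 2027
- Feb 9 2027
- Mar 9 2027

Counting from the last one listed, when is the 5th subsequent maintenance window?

Gaps: 31, 31, 28 days — not constant. Every event is on the 9th of the month.
Pattern: the 9th of each month.
Next: April 2027 → Apr 9 2027.
Next: May 2027 → May 9 2027.
Next: June 2027 → Jun 9 2027.
July 2027: Jul 9 2027.
August 2027: Aug 9 2027.

Aug 9 2027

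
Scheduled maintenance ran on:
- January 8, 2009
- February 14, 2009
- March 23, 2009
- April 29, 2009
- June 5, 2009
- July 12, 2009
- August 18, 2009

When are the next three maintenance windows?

The spacing is 37, 37, 37, 37, 37, 37 days — always 37 days.
August 18, 2009 + 37 days = September 24, 2009.
September 24, 2009 + 37 days = October 31, 2009.
October 31, 2009 + 37 days = December 7, 2009.

September 24, 2009; October 31, 2009; December 7, 2009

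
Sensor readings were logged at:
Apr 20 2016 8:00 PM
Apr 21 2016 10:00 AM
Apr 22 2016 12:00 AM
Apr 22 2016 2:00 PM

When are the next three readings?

Spacing: 14, 14, 14 h — constant 14 h.
Apr 22 2016 2:00 PM + 14 h = Apr 23 2016 4:00 AM.
Apr 23 2016 4:00 AM + 14 h = Apr 23 2016 6:00 PM.
Apr 23 2016 6:00 PM + 14 h = Apr 24 2016 8:00 AM.

Apr 23 2016 4:00 AM, Apr 23 2016 6:00 PM, Apr 24 2016 8:00 AM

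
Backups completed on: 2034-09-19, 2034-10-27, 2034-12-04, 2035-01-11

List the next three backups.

Gaps between consecutive events: 38, 38, 38 days — a constant 38-day interval.
2035-01-11 + 38 days = 2035-02-18.
2035-02-18 + 38 days = 2035-03-28.
2035-03-28 + 38 days = 2035-05-05.

2035-02-18, 2035-03-28, 2035-05-05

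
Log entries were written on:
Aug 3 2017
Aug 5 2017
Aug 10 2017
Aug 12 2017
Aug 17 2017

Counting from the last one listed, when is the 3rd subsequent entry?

Aug 26 2017

The gap pattern 2, 5, 2, 5 repeats every 2 events.
These are the Thursdays and Saturdays of each week.
Next Saturday: Aug 19 2017.
Next Thursday: Aug 24 2017.
Next Saturday: Aug 26 2017.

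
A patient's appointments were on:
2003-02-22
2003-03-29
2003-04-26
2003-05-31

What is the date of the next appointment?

2003-06-28

These are Saturdays with 35, 28, 35-day gaps.
Each is the final Saturday of its month — 2003-03-29 is past the 28th, so '4th Saturday' doesn't fit.
June 2003 ends with Saturday 2003-06-28.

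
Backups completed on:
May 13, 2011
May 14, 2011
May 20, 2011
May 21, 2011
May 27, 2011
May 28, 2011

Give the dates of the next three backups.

June 3, 2011; June 4, 2011; June 10, 2011

Every event lands on a Friday or Saturday (gaps cycle 1, 6, 1, 6, 1).
So the schedule is: every Friday and Saturday.
Next Friday: June 3, 2011.
Next Saturday: June 4, 2011.
The following Friday is June 10, 2011.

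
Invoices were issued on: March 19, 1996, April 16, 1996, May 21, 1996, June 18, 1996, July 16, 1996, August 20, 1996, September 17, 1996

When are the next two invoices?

Gaps: 28, 35, 28, 28, 35, 28 days — a mix of 28 and 35. Every date is a Tuesday.
Each is the 3rd Tuesday of its month.
October 1996 — 3rd Tuesday is October 15, 1996.
November 1996 — 3rd Tuesday is November 19, 1996.

October 15, 1996; November 19, 1996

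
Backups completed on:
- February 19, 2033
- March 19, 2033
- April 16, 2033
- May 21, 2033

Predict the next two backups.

These are Saturdays at 28- or 35-day spacing (28, 28, 35).
The pattern: 3rd Saturday of the month.
3rd Saturday of June 2033: June 18, 2033.
July 2033 — 3rd Saturday is July 16, 2033.

June 18, 2033; July 16, 2033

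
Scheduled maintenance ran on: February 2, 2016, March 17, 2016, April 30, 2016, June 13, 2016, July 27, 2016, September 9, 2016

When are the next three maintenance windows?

October 23, 2016; December 6, 2016; January 19, 2017

The spacing is 44, 44, 44, 44, 44 days — always 44 days.
September 9, 2016 + 44 days = October 23, 2016.
October 23, 2016 + 44 days = December 6, 2016.
December 6, 2016 + 44 days = January 19, 2017.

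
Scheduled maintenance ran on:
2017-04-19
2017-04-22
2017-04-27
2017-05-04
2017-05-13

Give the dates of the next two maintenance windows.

The spacing grows by 2 each time: 3, 5, 7, 9 days.
Next gap: 11 days. 2017-05-13 + 11 days = 2017-05-24.
Next gap: 13 days. 2017-05-24 + 13 days = 2017-06-06.

2017-05-24, 2017-06-06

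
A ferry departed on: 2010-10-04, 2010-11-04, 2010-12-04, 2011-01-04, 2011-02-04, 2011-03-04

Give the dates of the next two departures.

2011-04-04, 2011-05-04

Gaps: 31, 30, 31, 31, 28 days — not constant. Every event is on the 4th of the month.
Pattern: the 4th of each month.
April 2011: 2011-04-04.
Next: May 2011 → 2011-05-04.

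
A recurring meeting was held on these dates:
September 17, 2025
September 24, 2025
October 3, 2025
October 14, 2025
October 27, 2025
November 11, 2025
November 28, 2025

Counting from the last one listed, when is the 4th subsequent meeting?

February 24, 2026

Gaps: 7, 9, 11, 13, 15, 17 days — each gap is 2 larger than the previous one.
Next gap: 19 days. November 28, 2025 + 19 days = December 17, 2025.
Next gap: 21 days. December 17, 2025 + 21 days = January 7, 2026.
Next gap: 23 days. January 7, 2026 + 23 days = January 30, 2026.
Next gap: 25 days. January 30, 2026 + 25 days = February 24, 2026.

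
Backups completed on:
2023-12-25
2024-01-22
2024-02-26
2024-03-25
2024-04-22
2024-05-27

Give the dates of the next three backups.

Gaps: 28, 35, 28, 28, 35 days — a mix of 28 and 35. Every date is a Monday.
Each is the 4th Monday of its month.
June 2024 — 4th Monday is 2024-06-24.
4th Monday of July 2024: 2024-07-22.
4th Monday of August 2024: 2024-08-26.

2024-06-24, 2024-07-22, 2024-08-26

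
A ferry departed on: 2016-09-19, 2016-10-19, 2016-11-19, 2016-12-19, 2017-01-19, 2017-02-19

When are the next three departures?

2017-03-19, 2017-04-19, 2017-05-19

The day-of-month is always 19 (30, 31, 30, 31, 31 days between events).
So this recurs on the 19th of each month.
Next: March 2017 → 2017-03-19.
April 2017: 2017-04-19.
Next: May 2017 → 2017-05-19.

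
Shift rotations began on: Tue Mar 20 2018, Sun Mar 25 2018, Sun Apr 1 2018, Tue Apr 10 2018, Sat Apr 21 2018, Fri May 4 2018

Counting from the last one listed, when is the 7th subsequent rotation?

Gaps: 5, 7, 9, 11, 13 days — each gap is 2 larger than the previous one.
Next gap: 15 days. Fri May 4 2018 + 15 days = Sat May 19 2018.
Next gap: 17 days. Sat May 19 2018 + 17 days = Tue Jun 5 2018.
Next gap: 19 days. Tue Jun 5 2018 + 19 days = Sun Jun 24 2018.
Next gap: 21 days. Sun Jun 24 2018 + 21 days = Sun Jul 15 2018.
Next gap: 23 days. Sun Jul 15 2018 + 23 days = Tue Aug 7 2018.
Next gap: 25 days. Tue Aug 7 2018 + 25 days = Sat Sep 1 2018.
Next gap: 27 days. Sat Sep 1 2018 + 27 days = Fri Sep 28 2018.

Fri Sep 28 2018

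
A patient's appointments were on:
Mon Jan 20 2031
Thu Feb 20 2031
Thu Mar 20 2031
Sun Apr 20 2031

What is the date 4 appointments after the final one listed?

Wed Aug 20 2031

Each date is the 20th; the gaps (31, 28, 31) track the month lengths.
The rule is the 20th of each month.
Next: May 2031 → Tue May 20 2031.
June 2031: Fri Jun 20 2031.
Next: July 2031 → Sun Jul 20 2031.
August 2031: Wed Aug 20 2031.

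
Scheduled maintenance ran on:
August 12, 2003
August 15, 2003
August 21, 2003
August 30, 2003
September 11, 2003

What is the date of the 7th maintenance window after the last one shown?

February 26, 2004

Gaps: 3, 6, 9, 12 days — each gap is 3 larger than the previous one.
Next gap: 15 days. September 11, 2003 + 15 days = September 26, 2003.
Next gap: 18 days. September 26, 2003 + 18 days = October 14, 2003.
Next gap: 21 days. October 14, 2003 + 21 days = November 4, 2003.
Next gap: 24 days. November 4, 2003 + 24 days = November 28, 2003.
Next gap: 27 days. November 28, 2003 + 27 days = December 25, 2003.
Next gap: 30 days. December 25, 2003 + 30 days = January 24, 2004.
Next gap: 33 days. January 24, 2004 + 33 days = February 26, 2004.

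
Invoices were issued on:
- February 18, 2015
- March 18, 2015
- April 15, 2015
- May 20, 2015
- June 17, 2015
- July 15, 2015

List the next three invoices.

August 19, 2015; September 16, 2015; October 21, 2015

All dates are Wednesdays, 28, 28, 35, 28, 28 days apart.
Specifically, the 3rd Wednesday of each month.
August 2015 — 3rd Wednesday is August 19, 2015.
3rd Wednesday of September 2015: September 16, 2015.
3rd Wednesday of October 2015: October 21, 2015.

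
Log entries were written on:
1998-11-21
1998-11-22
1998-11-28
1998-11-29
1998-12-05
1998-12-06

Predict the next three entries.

1998-12-12, 1998-12-13, 1998-12-19

Gaps: 1, 6, 1, 6, 1 days — not constant, but cyclic with period 2.
The events fall on every Saturday and Sunday.
Next Saturday: 1998-12-12.
Next Sunday: 1998-12-13.
Next Saturday: 1998-12-19.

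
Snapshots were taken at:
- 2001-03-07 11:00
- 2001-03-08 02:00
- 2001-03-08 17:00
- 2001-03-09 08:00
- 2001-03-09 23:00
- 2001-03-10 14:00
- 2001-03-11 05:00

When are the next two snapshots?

2001-03-11 20:00, 2001-03-12 11:00

The interval is a steady 15 hours (15, 15, 15, 15, 15, 15).
2001-03-11 05:00 + 15 h = 2001-03-11 20:00.
2001-03-11 20:00 + 15 h = 2001-03-12 11:00.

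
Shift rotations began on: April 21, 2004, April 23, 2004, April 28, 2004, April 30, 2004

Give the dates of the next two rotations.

May 5, 2004; May 7, 2004

Gaps: 2, 5, 2 days — not constant, but cyclic with period 2.
The events fall on every Wednesday and Friday.
The following Wednesday is May 5, 2004.
Next Friday: May 7, 2004.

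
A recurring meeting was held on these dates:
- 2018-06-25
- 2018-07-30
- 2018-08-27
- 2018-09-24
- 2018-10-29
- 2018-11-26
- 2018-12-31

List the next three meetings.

These are Mondays with 35, 28, 28, 35, 28, 35-day gaps.
Each is the final Monday of its month — 2018-07-30 is past the 28th, so '4th Monday' doesn't fit.
January 2019 ends with Monday 2019-01-28.
Last Monday of February 2019: 2019-02-25.
March 2019 ends with Monday 2019-03-25.

2019-01-28, 2019-02-25, 2019-03-25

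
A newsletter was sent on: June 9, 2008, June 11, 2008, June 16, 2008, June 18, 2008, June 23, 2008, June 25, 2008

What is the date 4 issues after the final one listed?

Every event lands on a Monday or Wednesday (gaps cycle 2, 5, 2, 5, 2).
So the schedule is: every Monday and Wednesday.
The following Monday is June 30, 2008.
Next Wednesday: July 2, 2008.
Next Monday: July 7, 2008.
The following Wednesday is July 9, 2008.

July 9, 2008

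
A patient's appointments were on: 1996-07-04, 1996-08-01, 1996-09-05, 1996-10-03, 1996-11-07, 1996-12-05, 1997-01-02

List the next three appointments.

Gaps: 28, 35, 28, 35, 28, 28 days — a mix of 28 and 35. Every date is a Thursday.
Each is the 1st Thursday of its month.
February 1997 — 1st Thursday is 1997-02-06.
March 1997 — 1st Thursday is 1997-03-06.
1st Thursday of April 1997: 1997-04-03.

1997-02-06, 1997-03-06, 1997-04-03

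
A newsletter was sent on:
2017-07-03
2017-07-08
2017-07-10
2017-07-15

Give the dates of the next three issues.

Every event lands on a Monday or Saturday (gaps cycle 5, 2, 5).
So the schedule is: every Monday and Saturday.
Next Monday: 2017-07-17.
Next Saturday: 2017-07-22.
The following Monday is 2017-07-24.

2017-07-17, 2017-07-22, 2017-07-24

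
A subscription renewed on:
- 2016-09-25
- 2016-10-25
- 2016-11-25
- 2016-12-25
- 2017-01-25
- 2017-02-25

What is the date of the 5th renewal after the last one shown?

The day-of-month is always 25 (30, 31, 30, 31, 31 days between events).
So this recurs on the 25th of each month.
March 2017: 2017-03-25.
Next: April 2017 → 2017-04-25.
May 2017: 2017-05-25.
June 2017: 2017-06-25.
July 2017: 2017-07-25.

2017-07-25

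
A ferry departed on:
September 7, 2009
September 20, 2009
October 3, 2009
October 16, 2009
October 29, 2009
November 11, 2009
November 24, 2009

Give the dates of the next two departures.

Every event comes 13 days after the last (13, 13, 13, 13, 13, 13).
November 24, 2009 + 13 days = December 7, 2009.
December 7, 2009 + 13 days = December 20, 2009.

December 7, 2009; December 20, 2009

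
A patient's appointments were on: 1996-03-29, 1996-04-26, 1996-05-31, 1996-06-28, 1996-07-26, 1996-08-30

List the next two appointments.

1996-09-27, 1996-10-25

Every date is a Friday; gaps 28, 35, 28, 28, 35 days.
Each is the last Friday of its month (at least one falls on the 29th or later, ruling out '4th Friday').
Last Friday of September 1996: 1996-09-27.
Last Friday of October 1996: 1996-10-25.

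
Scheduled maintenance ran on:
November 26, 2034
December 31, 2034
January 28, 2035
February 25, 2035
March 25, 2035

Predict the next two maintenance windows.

Every date is a Sunday; gaps 35, 28, 28, 28 days.
Each is the last Sunday of its month (at least one falls on the 29th or later, ruling out '4th Sunday').
April 2035 ends with Sunday April 29, 2035.
Last Sunday of May 2035: May 27, 2035.

April 29, 2035; May 27, 2035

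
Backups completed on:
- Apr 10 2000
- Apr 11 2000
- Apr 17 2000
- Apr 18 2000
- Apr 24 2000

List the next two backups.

Apr 25 2000, May 1 2000

The gap pattern 1, 6, 1, 6 repeats every 2 events.
These are the Mondays and Tuesdays of each week.
Next Tuesday: Apr 25 2000.
Next Monday: May 1 2000.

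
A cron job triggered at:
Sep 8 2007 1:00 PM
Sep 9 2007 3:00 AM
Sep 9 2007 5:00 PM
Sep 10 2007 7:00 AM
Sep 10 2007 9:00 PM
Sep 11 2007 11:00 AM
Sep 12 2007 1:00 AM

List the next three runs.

Sep 12 2007 3:00 PM, Sep 13 2007 5:00 AM, Sep 13 2007 7:00 PM

Spacing: 14, 14, 14, 14, 14, 14 h — constant 14 h.
Sep 12 2007 1:00 AM + 14 h = Sep 12 2007 3:00 PM.
Sep 12 2007 3:00 PM + 14 h = Sep 13 2007 5:00 AM.
Sep 13 2007 5:00 AM + 14 h = Sep 13 2007 7:00 PM.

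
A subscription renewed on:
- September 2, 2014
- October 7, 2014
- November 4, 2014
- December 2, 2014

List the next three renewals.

January 6, 2015; February 3, 2015; March 3, 2015

Gaps: 35, 28, 28 days — a mix of 28 and 35. Every date is a Tuesday.
Each is the 1st Tuesday of its month.
January 2015 — 1st Tuesday is January 6, 2015.
February 2015 — 1st Tuesday is February 3, 2015.
1st Tuesday of March 2015: March 3, 2015.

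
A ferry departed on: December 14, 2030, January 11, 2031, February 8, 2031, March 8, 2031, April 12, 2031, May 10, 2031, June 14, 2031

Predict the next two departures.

Gaps: 28, 28, 28, 35, 28, 35 days — a mix of 28 and 35. Every date is a Saturday.
Each is the 2nd Saturday of its month.
2nd Saturday of July 2031: July 12, 2031.
2nd Saturday of August 2031: August 9, 2031.

July 12, 2031; August 9, 2031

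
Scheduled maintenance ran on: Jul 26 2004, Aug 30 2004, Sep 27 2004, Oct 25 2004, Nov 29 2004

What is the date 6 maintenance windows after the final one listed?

All Mondays; the gaps (35, 28, 28, 35) vary with month length.
This is the last Monday of each month.
December 2004 ends with Monday Dec 27 2004.
Last Monday of January 2005: Jan 31 2005.
Last Monday of February 2005: Feb 28 2005.
Last Monday of March 2005: Mar 28 2005.
Last Monday of April 2005: Apr 25 2005.
May 2005 ends with Monday May 30 2005.

May 30 2005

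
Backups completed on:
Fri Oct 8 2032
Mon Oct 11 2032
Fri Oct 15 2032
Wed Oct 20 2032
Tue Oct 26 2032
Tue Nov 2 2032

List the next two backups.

Gaps: 3, 4, 5, 6, 7 days — each gap is 1 larger than the previous one.
Next gap: 8 days. Tue Nov 2 2032 + 8 days = Wed Nov 10 2032.
Next gap: 9 days. Wed Nov 10 2032 + 9 days = Fri Nov 19 2032.

Wed Nov 10 2032, Fri Nov 19 2032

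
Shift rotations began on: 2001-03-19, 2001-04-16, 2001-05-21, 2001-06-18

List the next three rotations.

All dates are Mondays, 28, 35, 28 days apart.
Specifically, the 3rd Monday of each month.
3rd Monday of July 2001: 2001-07-16.
3rd Monday of August 2001: 2001-08-20.
September 2001 — 3rd Monday is 2001-09-17.

2001-07-16, 2001-08-20, 2001-09-17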